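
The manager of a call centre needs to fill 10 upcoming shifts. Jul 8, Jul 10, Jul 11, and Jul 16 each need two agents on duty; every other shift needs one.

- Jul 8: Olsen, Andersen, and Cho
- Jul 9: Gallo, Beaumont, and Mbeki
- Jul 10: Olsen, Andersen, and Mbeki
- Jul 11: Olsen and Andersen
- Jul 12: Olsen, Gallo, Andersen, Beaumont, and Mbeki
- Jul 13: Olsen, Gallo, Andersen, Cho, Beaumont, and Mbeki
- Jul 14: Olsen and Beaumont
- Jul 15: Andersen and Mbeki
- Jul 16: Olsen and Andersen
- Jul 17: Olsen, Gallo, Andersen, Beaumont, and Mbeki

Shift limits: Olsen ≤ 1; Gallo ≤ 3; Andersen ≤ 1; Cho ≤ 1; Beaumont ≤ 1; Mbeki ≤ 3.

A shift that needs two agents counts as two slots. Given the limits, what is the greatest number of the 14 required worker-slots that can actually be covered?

Total capacity across all agents is 1+3+1+1+1+3 = 10, and 14 slots are needed, so at most 10 can be filled.
An assignment achieving 10: Jul 8→Cho, Jul 9→Gallo, Jul 10→Mbeki, Jul 11→Olsen+Andersen, Jul 12→Gallo, Jul 13→Mbeki, Jul 14→Beaumont, Jul 15→Mbeki, Jul 17→Gallo.
Loads: Olsen 1/1, Gallo 3/3, Andersen 1/1, Cho 1/1, Beaumont 1/1, Mbeki 3/3.

10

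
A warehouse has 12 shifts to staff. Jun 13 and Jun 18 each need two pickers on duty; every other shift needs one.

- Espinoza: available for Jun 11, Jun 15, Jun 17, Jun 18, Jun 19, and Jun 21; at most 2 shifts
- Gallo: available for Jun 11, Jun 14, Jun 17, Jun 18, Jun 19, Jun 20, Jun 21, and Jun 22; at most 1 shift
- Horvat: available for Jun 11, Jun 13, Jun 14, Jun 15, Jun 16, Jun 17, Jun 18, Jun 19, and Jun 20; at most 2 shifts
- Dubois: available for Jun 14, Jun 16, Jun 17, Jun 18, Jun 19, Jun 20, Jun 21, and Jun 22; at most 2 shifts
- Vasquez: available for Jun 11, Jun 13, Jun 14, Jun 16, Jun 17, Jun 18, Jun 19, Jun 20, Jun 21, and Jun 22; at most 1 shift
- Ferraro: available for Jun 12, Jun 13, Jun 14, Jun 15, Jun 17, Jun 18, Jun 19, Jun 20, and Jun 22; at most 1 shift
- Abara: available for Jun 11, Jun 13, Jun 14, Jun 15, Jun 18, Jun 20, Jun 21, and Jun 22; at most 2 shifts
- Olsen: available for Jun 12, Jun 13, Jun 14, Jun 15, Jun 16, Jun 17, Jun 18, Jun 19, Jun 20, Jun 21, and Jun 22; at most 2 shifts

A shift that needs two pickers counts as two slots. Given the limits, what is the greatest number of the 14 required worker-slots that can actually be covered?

13

Total capacity across all pickers is 2+1+2+2+1+1+2+2 = 13, and 14 slots are needed, so at most 13 can be filled.
An assignment achieving 13: Jun 11→Espinoza, Jun 12→Ferraro, Jun 13→Horvat+Vasquez, Jun 14→Dubois, Jun 15→Espinoza, Jun 16→Horvat, Jun 17→Olsen, Jun 18→Abara, Jun 19→Olsen, Jun 20→Abara, Jun 21→Gallo, Jun 22→Dubois.
Loads: Espinoza 2/2, Gallo 1/1, Horvat 2/2, Dubois 2/2, Vasquez 1/1, Ferraro 1/1, Abara 2/2, Olsen 2/2.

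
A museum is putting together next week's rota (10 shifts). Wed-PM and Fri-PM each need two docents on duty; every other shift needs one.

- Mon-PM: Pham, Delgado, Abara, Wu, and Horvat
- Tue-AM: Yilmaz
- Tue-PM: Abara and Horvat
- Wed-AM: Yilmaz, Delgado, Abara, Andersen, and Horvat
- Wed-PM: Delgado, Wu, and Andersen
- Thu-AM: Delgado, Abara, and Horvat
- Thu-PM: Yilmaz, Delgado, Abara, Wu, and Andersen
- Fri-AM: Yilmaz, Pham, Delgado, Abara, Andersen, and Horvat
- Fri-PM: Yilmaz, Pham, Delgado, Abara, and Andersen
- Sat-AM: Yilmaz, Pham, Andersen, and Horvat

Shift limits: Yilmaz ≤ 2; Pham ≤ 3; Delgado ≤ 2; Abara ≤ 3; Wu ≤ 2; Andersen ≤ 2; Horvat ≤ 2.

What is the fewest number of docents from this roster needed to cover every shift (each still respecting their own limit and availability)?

12 slots to fill and no one can take more than 3, so at least ⌈12/3⌉ = 4 docents are needed.
Any 4 docents together have capacity at most 3+3+2+2 = 10 < 12 slots, so 4 can never suffice.
Yilmaz, Pham, Delgado, Abara, and Wu alone can cover everything: Mon-PM→Pham, Tue-AM→Yilmaz, Tue-PM→Abara, Wed-AM→Abara, Wed-PM→Delgado+Wu, Thu-AM→Delgado, Thu-PM→Wu, Fri-AM→Pham, Fri-PM→Pham+Abara, Sat-AM→Yilmaz.

5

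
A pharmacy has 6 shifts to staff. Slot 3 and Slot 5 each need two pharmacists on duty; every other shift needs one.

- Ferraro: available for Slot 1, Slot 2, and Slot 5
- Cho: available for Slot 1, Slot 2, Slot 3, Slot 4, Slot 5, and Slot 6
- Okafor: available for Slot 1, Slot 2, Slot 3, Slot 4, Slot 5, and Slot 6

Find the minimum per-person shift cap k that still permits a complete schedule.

3

With 3 pharmacists and 8 worker-slots to fill, someone must work at least ⌈8/3⌉ = 3 shifts, so k ≥ 3.
k = 3 works: Slot 1→Ferraro, Slot 2→Ferraro, Slot 3→Cho+Okafor, Slot 4→Cho, Slot 5→Ferraro+Okafor, Slot 6→Cho.
Loads: Ferraro 3, Cho 3, Okafor 2 — all ≤ 3.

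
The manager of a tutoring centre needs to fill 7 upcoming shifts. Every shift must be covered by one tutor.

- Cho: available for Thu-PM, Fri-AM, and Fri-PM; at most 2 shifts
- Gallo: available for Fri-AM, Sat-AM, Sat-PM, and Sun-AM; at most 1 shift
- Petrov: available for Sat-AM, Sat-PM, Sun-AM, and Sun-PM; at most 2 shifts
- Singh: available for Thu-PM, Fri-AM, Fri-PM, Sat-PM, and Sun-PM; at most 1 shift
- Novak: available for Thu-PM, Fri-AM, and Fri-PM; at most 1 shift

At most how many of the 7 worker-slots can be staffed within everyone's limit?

Total capacity across all tutors is 2+1+2+1+1 = 7, and 7 slots are needed, so at most 7 can be filled.
An assignment achieving 7: Thu-PM→Cho, Fri-AM→Novak, Fri-PM→Cho, Sat-AM→Gallo, Sat-PM→Singh, Sun-AM→Petrov, Sun-PM→Petrov.
Loads: Cho 2/2, Gallo 1/1, Petrov 2/2, Singh 1/1, Novak 1/1.

7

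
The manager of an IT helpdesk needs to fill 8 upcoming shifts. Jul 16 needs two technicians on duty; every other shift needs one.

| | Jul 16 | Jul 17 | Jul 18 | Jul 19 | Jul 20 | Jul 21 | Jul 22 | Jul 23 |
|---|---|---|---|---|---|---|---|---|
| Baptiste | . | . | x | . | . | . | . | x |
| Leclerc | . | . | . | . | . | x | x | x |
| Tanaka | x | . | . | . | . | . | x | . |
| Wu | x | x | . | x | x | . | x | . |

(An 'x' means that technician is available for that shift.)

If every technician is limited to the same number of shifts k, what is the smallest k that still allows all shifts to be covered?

With 4 technicians and 9 worker-slots to fill, someone must work at least ⌈9/4⌉ = 3 shifts, so k ≥ 3.
k = 3 fails: Shifts {Jul 16, Jul 17, Jul 19, Jul 20} need 5 worker-slots in total, but the technicians available for any of those shifts (Tanaka and Wu) can supply at most 4 among them. So no valid schedule exists.
k = 4 works: Jul 16→Tanaka+Wu, Jul 17→Wu, Jul 18→Baptiste, Jul 19→Wu, Jul 20→Wu, Jul 21→Leclerc, Jul 22→Leclerc, Jul 23→Baptiste.
Loads: Baptiste 2, Leclerc 2, Tanaka 1, Wu 4 — all ≤ 4.

4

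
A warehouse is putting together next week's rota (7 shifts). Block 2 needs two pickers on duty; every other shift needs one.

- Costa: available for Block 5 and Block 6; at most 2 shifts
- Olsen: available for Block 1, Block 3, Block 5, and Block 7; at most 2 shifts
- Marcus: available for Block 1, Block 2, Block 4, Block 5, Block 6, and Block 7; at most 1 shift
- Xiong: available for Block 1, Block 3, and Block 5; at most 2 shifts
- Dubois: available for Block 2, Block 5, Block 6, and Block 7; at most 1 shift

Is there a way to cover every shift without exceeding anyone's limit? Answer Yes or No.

Total capacity is 8 and 8 slots are needed, so capacity alone doesn't rule it out.
Shifts {Block 2, Block 4} need 3 worker-slots in total, but the pickers available for any of those shifts (Marcus and Dubois) can supply at most 2 among them. So no valid schedule exists.

No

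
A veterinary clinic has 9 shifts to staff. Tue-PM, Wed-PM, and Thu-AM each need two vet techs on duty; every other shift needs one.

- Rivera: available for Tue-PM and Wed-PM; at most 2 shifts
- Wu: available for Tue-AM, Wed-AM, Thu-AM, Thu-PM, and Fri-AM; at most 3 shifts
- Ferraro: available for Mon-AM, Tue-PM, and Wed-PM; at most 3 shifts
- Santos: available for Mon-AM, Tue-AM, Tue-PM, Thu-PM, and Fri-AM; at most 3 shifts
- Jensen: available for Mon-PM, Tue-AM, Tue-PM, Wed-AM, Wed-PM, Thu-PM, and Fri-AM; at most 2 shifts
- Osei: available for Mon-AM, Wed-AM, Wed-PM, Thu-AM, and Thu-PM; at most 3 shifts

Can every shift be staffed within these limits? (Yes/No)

Yes

Mon-PM can only be covered by Jensen, so that assignment is forced.
Thu-AM can only be covered by Wu and Osei, so that assignment is forced.
One valid schedule: Mon-AM→Ferraro, Mon-PM→Jensen, Tue-AM→Wu, Tue-PM→Rivera+Ferraro, Wed-AM→Wu, Wed-PM→Rivera+Ferraro, Thu-AM→Wu+Osei, Thu-PM→Santos, Fri-AM→Santos.
Loads: Rivera 2/2, Wu 3/3, Ferraro 3/3, Santos 2/3, Jensen 1/2, Osei 1/3 — all within limits.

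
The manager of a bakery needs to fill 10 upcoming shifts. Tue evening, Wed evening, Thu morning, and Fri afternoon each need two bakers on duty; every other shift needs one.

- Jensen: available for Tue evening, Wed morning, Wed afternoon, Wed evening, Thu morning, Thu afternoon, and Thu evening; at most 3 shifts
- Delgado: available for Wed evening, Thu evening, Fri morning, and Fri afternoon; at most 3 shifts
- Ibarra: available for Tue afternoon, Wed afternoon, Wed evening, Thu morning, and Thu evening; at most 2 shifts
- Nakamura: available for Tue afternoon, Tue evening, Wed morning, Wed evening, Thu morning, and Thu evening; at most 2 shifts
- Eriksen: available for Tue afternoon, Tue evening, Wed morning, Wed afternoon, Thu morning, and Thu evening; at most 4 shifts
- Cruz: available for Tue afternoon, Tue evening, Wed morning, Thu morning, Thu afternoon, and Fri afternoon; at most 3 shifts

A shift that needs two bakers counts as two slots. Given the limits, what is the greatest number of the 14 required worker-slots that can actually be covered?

14

Total capacity across all bakers is 3+3+2+2+4+3 = 17, and 14 slots are needed, so at most 14 can be filled.
An assignment achieving 14: Tue afternoon→Ibarra, Tue evening→Jensen+Nakamura, Wed morning→Nakamura, Wed afternoon→Jensen, Wed evening→Delgado+Ibarra, Thu morning→Eriksen+Cruz, Thu afternoon→Jensen, Thu evening→Eriksen, Fri morning→Delgado, Fri afternoon→Delgado+Cruz.
Loads: Jensen 3/3, Delgado 3/3, Ibarra 2/2, Nakamura 2/2, Eriksen 2/4, Cruz 2/3.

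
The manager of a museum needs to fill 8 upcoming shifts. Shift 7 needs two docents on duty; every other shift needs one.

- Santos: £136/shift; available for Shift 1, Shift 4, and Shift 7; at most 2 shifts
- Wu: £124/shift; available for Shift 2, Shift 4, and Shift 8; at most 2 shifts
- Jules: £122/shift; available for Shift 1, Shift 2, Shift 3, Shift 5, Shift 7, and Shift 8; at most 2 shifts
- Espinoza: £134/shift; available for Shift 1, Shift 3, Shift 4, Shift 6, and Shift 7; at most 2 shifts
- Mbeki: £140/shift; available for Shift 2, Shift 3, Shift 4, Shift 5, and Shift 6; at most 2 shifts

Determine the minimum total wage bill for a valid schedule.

Picking the cheapest available docent for each shift independently would cost £1124, but that ignores the shift limits.
An optimal schedule: Shift 1→Santos, Shift 2→Wu, Shift 3→Jules, Shift 4→Mbeki, Shift 5→Jules, Shift 6→Espinoza, Shift 7→Santos+Espinoza, Shift 8→Wu.
Total: 136 + 124 + 122 + 140 + 122 + 134 + 136 + 134 + 124 = £1172.

£1172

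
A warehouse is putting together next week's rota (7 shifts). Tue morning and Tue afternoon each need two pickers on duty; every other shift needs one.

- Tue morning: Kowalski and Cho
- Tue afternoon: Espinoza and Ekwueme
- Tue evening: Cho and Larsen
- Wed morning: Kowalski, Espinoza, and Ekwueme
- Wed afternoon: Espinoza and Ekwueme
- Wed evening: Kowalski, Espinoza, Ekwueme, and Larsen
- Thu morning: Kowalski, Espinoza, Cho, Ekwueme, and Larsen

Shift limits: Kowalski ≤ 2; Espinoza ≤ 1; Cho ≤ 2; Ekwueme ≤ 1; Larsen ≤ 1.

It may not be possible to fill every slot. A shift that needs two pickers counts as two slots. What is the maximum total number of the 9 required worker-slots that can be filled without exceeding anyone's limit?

7

Total capacity across all pickers is 2+1+2+1+1 = 7, and 9 slots are needed, so at most 7 can be filled.
An assignment achieving 7: Tue morning→Kowalski+Cho, Tue afternoon→Espinoza+Ekwueme, Tue evening→Cho, Wed morning→Kowalski, Wed evening→Larsen.
Loads: Kowalski 2/2, Espinoza 1/1, Cho 2/2, Ekwueme 1/1, Larsen 1/1.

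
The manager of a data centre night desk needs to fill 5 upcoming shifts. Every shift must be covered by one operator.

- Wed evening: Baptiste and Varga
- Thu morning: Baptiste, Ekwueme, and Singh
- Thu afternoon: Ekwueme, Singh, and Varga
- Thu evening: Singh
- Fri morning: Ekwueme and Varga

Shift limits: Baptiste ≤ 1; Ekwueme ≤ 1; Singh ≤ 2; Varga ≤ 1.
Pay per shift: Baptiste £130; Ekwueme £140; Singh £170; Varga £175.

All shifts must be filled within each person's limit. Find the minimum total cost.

Thu evening can only be covered by Singh, so that assignment is forced.
Picking the cheapest available operator for each shift independently would cost £710, but that ignores the shift limits.
An optimal schedule: Wed evening→Baptiste, Thu morning→Singh, Thu afternoon→Varga, Thu evening→Singh, Fri morning→Ekwueme.
Total: 130 + 170 + 175 + 170 + 140 = £785.

£785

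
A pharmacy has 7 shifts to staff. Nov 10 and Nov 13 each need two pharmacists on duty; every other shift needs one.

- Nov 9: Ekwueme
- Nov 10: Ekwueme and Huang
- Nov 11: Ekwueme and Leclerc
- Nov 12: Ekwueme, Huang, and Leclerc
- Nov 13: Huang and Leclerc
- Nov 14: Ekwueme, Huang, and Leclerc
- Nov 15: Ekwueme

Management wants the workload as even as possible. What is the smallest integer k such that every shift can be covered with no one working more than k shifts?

3

With 3 pharmacists and 9 worker-slots to fill, someone must work at least ⌈9/3⌉ = 3 shifts, so k ≥ 3.
k = 3 works: Nov 9→Ekwueme, Nov 10→Ekwueme+Huang, Nov 11→Leclerc, Nov 12→Huang, Nov 13→Huang+Leclerc, Nov 14→Leclerc, Nov 15→Ekwueme.
Loads: Ekwueme 3, Huang 3, Leclerc 3 — all ≤ 3.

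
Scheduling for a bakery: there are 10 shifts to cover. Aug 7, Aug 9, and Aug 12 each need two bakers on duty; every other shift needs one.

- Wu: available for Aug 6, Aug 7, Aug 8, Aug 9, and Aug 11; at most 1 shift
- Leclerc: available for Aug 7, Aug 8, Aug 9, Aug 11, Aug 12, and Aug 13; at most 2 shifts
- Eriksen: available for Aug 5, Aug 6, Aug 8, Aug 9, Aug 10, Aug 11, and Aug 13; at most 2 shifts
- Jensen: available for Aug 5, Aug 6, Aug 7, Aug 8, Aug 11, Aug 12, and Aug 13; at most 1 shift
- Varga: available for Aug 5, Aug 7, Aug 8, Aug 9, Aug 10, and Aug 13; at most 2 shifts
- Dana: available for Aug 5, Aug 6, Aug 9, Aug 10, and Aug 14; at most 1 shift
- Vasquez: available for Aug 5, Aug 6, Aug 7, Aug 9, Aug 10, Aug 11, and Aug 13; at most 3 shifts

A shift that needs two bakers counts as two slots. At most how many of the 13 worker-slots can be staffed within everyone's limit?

Total capacity across all bakers is 1+2+2+1+2+1+3 = 12, and 13 slots are needed, so at most 12 can be filled.
An assignment achieving 12: Aug 5→Eriksen, Aug 6→Wu, Aug 7→Leclerc+Varga, Aug 8→Varga, Aug 9→Vasquez, Aug 10→Eriksen, Aug 11→Vasquez, Aug 12→Leclerc+Jensen, Aug 13→Vasquez, Aug 14→Dana.
Loads: Wu 1/1, Leclerc 2/2, Eriksen 2/2, Jensen 1/1, Varga 2/2, Dana 1/1, Vasquez 3/3.

12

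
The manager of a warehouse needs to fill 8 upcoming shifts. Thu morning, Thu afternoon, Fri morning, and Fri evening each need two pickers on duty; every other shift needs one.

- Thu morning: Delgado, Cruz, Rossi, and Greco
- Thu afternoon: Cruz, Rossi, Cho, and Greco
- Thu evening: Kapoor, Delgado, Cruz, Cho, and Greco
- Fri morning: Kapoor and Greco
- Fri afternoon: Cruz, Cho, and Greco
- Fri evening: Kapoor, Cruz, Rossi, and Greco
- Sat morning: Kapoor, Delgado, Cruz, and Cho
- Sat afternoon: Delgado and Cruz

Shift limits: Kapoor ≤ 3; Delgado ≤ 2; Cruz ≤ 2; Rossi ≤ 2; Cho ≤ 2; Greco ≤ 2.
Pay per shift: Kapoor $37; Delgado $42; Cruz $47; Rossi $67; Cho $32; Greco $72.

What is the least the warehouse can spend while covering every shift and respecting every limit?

$559

Fri morning can only be covered by Kapoor and Greco, so that assignment is forced.
Picking the cheapest available picker for each shift independently would cost $499, but that ignores the shift limits.
An optimal schedule: Thu morning→Delgado+Cruz, Thu afternoon→Cruz+Rossi, Thu evening→Kapoor, Fri morning→Kapoor+Greco, Fri afternoon→Cho, Fri evening→Kapoor+Rossi, Sat morning→Cho, Sat afternoon→Delgado.
Total: 42 + 47 + 47 + 67 + 37 + 37 + 72 + 32 + 37 + 67 + 32 + 42 = $559.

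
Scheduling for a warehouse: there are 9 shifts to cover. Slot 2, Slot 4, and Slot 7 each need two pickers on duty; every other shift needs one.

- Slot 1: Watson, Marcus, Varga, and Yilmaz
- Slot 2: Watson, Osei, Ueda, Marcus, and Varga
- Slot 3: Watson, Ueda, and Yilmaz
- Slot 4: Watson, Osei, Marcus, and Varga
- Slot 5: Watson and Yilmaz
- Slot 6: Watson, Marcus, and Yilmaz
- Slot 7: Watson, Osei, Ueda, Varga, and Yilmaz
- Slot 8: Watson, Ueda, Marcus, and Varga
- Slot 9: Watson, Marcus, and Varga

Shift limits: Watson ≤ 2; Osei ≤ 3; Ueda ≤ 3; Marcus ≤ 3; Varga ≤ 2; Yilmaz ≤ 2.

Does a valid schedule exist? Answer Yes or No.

One valid schedule: Slot 1→Marcus, Slot 2→Osei+Ueda, Slot 3→Watson, Slot 4→Osei+Varga, Slot 5→Watson, Slot 6→Marcus, Slot 7→Osei+Ueda, Slot 8→Ueda, Slot 9→Marcus.
Loads: Watson 2/2, Osei 3/3, Ueda 3/3, Marcus 3/3, Varga 1/2, Yilmaz 0/2 — all within limits.

Yes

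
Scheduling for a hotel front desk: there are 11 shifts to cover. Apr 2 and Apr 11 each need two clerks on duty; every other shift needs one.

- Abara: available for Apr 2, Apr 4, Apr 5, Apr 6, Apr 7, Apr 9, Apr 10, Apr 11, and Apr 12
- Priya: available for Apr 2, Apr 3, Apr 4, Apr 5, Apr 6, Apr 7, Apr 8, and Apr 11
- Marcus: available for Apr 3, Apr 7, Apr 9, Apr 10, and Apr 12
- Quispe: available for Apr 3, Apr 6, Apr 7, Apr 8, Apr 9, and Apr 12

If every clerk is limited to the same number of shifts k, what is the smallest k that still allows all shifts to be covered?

4

With 4 clerks and 13 worker-slots to fill, someone must work at least ⌈13/4⌉ = 4 shifts, so k ≥ 4.
k = 4 works: Apr 2→Abara+Priya, Apr 3→Priya, Apr 4→Abara, Apr 5→Abara, Apr 6→Quispe, Apr 7→Marcus, Apr 8→Priya, Apr 9→Marcus, Apr 10→Marcus, Apr 11→Abara+Priya, Apr 12→Marcus.
Loads: Abara 4, Priya 4, Marcus 4, Quispe 1 — all ≤ 4.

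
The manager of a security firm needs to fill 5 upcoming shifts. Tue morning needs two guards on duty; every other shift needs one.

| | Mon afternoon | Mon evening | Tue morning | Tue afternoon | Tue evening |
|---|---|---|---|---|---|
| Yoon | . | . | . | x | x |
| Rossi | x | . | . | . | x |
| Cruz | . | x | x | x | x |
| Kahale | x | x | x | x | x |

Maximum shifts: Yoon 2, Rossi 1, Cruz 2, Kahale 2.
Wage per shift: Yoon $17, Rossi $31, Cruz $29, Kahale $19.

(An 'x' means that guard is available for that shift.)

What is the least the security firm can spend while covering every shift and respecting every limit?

Tue morning can only be covered by Cruz and Kahale, so that assignment is forced.
Picking the cheapest available guard for each shift independently would cost $120, but that ignores the shift limits.
An optimal schedule: Mon afternoon→Kahale, Mon evening→Cruz, Tue morning→Kahale+Cruz, Tue afternoon→Yoon, Tue evening→Yoon.
Total: 19 + 29 + 19 + 29 + 17 + 17 = $130.

$130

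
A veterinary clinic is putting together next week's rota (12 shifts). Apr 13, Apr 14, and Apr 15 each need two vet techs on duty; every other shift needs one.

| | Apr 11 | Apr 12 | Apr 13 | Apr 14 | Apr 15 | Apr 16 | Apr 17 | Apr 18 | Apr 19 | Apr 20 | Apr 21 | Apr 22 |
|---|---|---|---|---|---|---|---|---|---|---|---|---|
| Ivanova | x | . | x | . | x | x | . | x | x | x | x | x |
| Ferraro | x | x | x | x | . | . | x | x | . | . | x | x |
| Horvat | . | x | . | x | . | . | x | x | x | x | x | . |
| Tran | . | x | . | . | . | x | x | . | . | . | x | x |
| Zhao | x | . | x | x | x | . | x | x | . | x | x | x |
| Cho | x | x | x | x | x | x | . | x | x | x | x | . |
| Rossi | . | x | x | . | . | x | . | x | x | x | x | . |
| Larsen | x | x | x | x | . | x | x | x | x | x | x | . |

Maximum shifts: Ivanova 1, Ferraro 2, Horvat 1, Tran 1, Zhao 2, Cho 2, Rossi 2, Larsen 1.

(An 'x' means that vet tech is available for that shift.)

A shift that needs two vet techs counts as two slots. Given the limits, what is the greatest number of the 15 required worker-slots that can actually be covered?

Total capacity across all vet techs is 1+2+1+1+2+2+2+1 = 12, and 15 slots are needed, so at most 12 can be filled.
An assignment achieving 12: Apr 11→Ferraro, Apr 12→Cho, Apr 13→Rossi, Apr 14→Horvat+Zhao, Apr 15→Ivanova+Zhao, Apr 16→Tran, Apr 17→Larsen, Apr 19→Cho, Apr 20→Rossi, Apr 22→Ferraro.
Loads: Ivanova 1/1, Ferraro 2/2, Horvat 1/1, Tran 1/1, Zhao 2/2, Cho 2/2, Rossi 2/2, Larsen 1/1.

12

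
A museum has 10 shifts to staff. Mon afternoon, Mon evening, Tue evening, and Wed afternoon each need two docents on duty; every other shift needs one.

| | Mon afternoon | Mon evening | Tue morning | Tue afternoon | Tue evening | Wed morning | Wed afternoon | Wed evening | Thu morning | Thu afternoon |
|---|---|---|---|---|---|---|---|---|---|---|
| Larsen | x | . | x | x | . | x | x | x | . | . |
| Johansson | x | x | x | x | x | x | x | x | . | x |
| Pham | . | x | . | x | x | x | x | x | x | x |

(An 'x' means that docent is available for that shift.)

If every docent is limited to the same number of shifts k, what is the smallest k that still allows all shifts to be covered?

With 3 docents and 14 worker-slots to fill, someone must work at least ⌈14/3⌉ = 5 shifts, so k ≥ 5.
k = 5 works: Mon afternoon→Larsen+Johansson, Mon evening→Johansson+Pham, Tue morning→Larsen, Tue afternoon→Larsen, Tue evening→Johansson+Pham, Wed morning→Larsen, Wed afternoon→Larsen+Johansson, Wed evening→Pham, Thu morning→Pham, Thu afternoon→Johansson.
Loads: Larsen 5, Johansson 5, Pham 4 — all ≤ 5.

5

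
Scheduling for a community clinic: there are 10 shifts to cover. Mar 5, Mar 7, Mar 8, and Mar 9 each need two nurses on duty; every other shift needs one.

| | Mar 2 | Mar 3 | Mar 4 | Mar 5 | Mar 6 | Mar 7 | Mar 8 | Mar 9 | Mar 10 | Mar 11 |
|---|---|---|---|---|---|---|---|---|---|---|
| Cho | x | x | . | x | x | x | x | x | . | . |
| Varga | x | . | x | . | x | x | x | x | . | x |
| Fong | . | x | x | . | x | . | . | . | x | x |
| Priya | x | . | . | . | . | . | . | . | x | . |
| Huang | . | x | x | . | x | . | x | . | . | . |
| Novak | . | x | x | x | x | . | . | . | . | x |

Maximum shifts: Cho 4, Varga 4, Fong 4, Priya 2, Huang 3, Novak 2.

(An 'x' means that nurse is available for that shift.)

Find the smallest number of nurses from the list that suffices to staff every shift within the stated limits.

4

14 slots to fill and no one can take more than 4, so at least ⌈14/4⌉ = 4 nurses are needed.
Cho, Varga, Fong, and Novak alone can cover everything: Mar 2→Varga, Mar 3→Fong, Mar 4→Fong, Mar 5→Cho+Novak, Mar 6→Novak, Mar 7→Cho+Varga, Mar 8→Cho+Varga, Mar 9→Cho+Varga, Mar 10→Fong, Mar 11→Fong.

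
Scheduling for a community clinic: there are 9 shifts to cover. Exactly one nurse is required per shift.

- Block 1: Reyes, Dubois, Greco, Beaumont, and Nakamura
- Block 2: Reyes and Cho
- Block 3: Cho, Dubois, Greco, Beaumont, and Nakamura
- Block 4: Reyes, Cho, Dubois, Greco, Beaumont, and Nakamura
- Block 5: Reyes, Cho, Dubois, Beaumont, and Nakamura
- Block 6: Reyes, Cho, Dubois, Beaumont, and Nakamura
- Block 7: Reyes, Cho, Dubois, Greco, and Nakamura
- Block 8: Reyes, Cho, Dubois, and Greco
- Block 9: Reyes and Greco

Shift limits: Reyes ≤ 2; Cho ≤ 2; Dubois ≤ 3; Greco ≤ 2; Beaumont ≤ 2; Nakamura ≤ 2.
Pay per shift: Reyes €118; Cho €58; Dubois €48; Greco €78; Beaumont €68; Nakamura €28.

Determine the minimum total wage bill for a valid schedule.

Picking the cheapest available nurse for each shift independently would cost €352, but that ignores the shift limits.
An optimal schedule: Block 1→Nakamura, Block 2→Cho, Block 3→Nakamura, Block 4→Beaumont, Block 5→Dubois, Block 6→Dubois, Block 7→Cho, Block 8→Dubois, Block 9→Greco.
Total: 28 + 58 + 28 + 68 + 48 + 48 + 58 + 48 + 78 = €462.

€462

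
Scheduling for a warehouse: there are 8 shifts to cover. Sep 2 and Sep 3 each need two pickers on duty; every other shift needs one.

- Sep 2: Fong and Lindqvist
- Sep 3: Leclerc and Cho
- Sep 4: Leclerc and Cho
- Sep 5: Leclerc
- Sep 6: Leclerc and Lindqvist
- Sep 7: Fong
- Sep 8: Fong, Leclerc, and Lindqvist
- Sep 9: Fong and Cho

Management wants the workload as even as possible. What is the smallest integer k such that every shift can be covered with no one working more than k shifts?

3

With 4 pickers and 10 worker-slots to fill, someone must work at least ⌈10/4⌉ = 3 shifts, so k ≥ 3.
k = 3 works: Sep 2→Fong+Lindqvist, Sep 3→Leclerc+Cho, Sep 4→Leclerc, Sep 5→Leclerc, Sep 6→Lindqvist, Sep 7→Fong, Sep 8→Lindqvist, Sep 9→Fong.
Loads: Fong 3, Leclerc 3, Cho 1, Lindqvist 3 — all ≤ 3.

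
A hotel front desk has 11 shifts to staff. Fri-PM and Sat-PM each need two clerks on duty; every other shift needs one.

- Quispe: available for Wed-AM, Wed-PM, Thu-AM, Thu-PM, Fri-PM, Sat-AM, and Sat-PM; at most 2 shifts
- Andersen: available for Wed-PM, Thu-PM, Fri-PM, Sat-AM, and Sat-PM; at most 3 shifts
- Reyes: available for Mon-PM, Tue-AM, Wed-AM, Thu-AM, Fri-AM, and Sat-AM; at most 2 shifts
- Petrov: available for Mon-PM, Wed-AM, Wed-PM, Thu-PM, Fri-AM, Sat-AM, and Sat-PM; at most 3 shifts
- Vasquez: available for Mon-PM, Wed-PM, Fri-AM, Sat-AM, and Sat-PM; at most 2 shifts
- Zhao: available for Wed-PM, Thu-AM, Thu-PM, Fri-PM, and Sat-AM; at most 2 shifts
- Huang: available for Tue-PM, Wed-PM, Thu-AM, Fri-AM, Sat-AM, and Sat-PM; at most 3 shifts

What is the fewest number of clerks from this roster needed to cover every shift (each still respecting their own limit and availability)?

5

13 slots to fill and no one can take more than 3, so at least ⌈13/3⌉ = 5 clerks are needed.
Quispe, Andersen, Reyes, Petrov, and Huang alone can cover everything: Mon-PM→Reyes, Tue-AM→Reyes, Tue-PM→Huang, Wed-AM→Quispe, Wed-PM→Andersen, Thu-AM→Huang, Thu-PM→Andersen, Fri-AM→Petrov, Fri-PM→Quispe+Andersen, Sat-AM→Petrov, Sat-PM→Petrov+Huang.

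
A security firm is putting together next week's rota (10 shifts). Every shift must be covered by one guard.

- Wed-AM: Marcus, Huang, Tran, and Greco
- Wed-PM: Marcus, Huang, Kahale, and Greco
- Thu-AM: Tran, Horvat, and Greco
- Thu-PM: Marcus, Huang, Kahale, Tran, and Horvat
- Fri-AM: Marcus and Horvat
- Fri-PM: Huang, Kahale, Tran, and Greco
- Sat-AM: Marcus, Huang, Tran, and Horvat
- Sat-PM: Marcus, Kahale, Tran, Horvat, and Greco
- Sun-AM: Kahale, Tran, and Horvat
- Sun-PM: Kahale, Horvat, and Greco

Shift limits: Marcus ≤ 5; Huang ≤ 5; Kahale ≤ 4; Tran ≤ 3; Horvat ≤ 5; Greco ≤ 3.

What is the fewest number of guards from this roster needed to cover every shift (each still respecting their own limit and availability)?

2

10 slots to fill and no one can take more than 5, so at least ⌈10/5⌉ = 2 guards are needed.
Huang and Horvat alone can cover everything: Wed-AM→Huang, Wed-PM→Huang, Thu-AM→Horvat, Thu-PM→Huang, Fri-AM→Horvat, Fri-PM→Huang, Sat-AM→Huang, Sat-PM→Horvat, Sun-AM→Horvat, Sun-PM→Horvat.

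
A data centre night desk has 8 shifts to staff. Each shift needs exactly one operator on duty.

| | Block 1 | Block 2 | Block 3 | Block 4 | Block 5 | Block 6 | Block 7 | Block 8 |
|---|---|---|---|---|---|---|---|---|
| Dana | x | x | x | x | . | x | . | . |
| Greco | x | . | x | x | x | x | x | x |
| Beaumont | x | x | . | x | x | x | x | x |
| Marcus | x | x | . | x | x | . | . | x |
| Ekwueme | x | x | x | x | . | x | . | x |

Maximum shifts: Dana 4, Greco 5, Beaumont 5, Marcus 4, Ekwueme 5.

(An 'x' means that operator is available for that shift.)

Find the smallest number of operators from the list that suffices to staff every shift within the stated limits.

8 slots to fill and no one can take more than 5, so at least ⌈8/5⌉ = 2 operators are needed.
Dana and Greco alone can cover everything: Block 1→Dana, Block 2→Dana, Block 3→Dana, Block 4→Dana, Block 5→Greco, Block 6→Greco, Block 7→Greco, Block 8→Greco.

2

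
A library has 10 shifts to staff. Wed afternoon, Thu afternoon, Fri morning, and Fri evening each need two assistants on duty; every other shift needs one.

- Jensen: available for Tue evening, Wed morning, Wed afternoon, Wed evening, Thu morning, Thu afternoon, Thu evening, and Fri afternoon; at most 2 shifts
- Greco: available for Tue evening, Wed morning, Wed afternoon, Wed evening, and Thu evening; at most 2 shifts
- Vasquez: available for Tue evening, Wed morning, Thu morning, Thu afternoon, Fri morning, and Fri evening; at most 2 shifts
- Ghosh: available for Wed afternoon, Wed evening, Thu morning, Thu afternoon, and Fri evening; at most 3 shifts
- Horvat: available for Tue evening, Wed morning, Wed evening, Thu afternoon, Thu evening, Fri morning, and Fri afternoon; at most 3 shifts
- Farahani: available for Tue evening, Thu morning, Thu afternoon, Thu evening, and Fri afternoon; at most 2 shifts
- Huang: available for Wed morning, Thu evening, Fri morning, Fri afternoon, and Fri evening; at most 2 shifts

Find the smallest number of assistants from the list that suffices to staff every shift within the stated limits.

14 slots to fill and no one can take more than 3, so at least ⌈14/3⌉ = 5 assistants are needed.
Any 5 assistants together have capacity at most 3+3+2+2+2 = 12 < 14 slots, so 5 can never suffice.
Jensen, Greco, Vasquez, Ghosh, Horvat, and Farahani alone can cover everything: Tue evening→Farahani, Wed morning→Greco, Wed afternoon→Jensen+Greco, Wed evening→Ghosh, Thu morning→Ghosh, Thu afternoon→Horvat+Farahani, Thu evening→Horvat, Fri morning→Vasquez+Horvat, Fri afternoon→Jensen, Fri evening→Vasquez+Ghosh.

6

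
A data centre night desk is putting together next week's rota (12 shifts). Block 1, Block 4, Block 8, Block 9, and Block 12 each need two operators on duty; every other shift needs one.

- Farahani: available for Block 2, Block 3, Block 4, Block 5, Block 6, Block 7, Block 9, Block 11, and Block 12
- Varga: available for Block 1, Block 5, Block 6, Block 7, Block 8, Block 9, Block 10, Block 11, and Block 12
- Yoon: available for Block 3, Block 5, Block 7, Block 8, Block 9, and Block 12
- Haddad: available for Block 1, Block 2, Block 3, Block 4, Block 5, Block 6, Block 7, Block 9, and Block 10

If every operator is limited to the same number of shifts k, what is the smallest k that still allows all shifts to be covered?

5

With 4 operators and 17 worker-slots to fill, someone must work at least ⌈17/4⌉ = 5 shifts, so k ≥ 5.
k = 5 works: Block 1→Varga+Haddad, Block 2→Farahani, Block 3→Farahani, Block 4→Farahani+Haddad, Block 5→Varga, Block 6→Farahani, Block 7→Yoon, Block 8→Varga+Yoon, Block 9→Yoon+Haddad, Block 10→Varga, Block 11→Farahani, Block 12→Varga+Yoon.
Loads: Farahani 5, Varga 5, Yoon 4, Haddad 3 — all ≤ 5.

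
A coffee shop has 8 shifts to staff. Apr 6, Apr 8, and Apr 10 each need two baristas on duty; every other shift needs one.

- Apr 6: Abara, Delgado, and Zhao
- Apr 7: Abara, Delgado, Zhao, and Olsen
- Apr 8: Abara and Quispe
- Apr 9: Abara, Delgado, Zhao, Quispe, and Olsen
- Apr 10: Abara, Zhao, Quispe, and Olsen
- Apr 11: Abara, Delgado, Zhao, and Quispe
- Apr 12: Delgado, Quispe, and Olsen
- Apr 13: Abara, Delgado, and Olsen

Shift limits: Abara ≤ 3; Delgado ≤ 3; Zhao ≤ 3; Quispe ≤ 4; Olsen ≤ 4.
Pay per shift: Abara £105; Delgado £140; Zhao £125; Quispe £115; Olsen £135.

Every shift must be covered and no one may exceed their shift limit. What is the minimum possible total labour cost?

£1285

Apr 8 can only be covered by Abara and Quispe, so that assignment is forced.
Picking the cheapest available barista for each shift independently would cost £1205, but that ignores the shift limits.
An optimal schedule: Apr 6→Abara+Zhao, Apr 7→Zhao, Apr 8→Abara+Quispe, Apr 9→Quispe, Apr 10→Zhao+Olsen, Apr 11→Quispe, Apr 12→Quispe, Apr 13→Abara.
Total: 105 + 125 + 125 + 105 + 115 + 115 + 125 + 135 + 115 + 115 + 105 = £1285.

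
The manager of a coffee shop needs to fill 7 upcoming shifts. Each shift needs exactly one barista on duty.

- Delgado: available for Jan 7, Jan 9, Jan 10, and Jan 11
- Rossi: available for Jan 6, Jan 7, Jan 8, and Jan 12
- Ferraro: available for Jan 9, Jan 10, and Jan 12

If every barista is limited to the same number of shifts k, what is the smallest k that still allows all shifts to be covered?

3

With 3 baristas and 7 worker-slots to fill, someone must work at least ⌈7/3⌉ = 3 shifts, so k ≥ 3.
k = 3 works: Jan 6→Rossi, Jan 7→Delgado, Jan 8→Rossi, Jan 9→Delgado, Jan 10→Ferraro, Jan 11→Delgado, Jan 12→Rossi.
Loads: Delgado 3, Rossi 3, Ferraro 1 — all ≤ 3.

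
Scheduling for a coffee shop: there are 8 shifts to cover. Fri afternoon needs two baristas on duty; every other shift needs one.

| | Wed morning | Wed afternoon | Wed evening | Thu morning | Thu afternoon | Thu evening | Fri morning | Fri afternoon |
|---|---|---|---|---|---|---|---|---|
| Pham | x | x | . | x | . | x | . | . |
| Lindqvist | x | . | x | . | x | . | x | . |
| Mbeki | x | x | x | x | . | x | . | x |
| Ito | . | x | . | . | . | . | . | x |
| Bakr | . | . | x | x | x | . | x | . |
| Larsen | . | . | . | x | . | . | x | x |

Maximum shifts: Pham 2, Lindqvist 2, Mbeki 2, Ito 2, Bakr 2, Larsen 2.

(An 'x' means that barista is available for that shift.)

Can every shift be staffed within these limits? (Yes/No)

Yes

One valid schedule: Wed morning→Pham, Wed afternoon→Mbeki, Wed evening→Lindqvist, Thu morning→Bakr, Thu afternoon→Lindqvist, Thu evening→Pham, Fri morning→Bakr, Fri afternoon→Mbeki+Ito.
Loads: Pham 2/2, Lindqvist 2/2, Mbeki 2/2, Ito 1/2, Bakr 2/2, Larsen 0/2 — all within limits.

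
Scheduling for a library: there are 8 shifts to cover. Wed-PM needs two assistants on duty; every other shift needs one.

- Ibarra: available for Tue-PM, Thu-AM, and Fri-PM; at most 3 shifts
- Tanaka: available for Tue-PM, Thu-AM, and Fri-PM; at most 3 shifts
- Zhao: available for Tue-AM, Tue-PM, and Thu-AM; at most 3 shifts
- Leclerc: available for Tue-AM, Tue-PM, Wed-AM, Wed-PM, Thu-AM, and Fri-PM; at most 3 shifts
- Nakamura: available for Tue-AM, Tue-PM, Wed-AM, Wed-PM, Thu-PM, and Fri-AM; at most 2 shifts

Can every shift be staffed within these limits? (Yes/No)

Total capacity is 14 and 9 slots are needed, so capacity alone doesn't rule it out.
Shifts {Wed-PM, Thu-PM, Fri-AM} need 4 worker-slots in total, but the assistants available for any of those shifts (Leclerc and Nakamura) can supply at most 3 among them. So no valid schedule exists.

No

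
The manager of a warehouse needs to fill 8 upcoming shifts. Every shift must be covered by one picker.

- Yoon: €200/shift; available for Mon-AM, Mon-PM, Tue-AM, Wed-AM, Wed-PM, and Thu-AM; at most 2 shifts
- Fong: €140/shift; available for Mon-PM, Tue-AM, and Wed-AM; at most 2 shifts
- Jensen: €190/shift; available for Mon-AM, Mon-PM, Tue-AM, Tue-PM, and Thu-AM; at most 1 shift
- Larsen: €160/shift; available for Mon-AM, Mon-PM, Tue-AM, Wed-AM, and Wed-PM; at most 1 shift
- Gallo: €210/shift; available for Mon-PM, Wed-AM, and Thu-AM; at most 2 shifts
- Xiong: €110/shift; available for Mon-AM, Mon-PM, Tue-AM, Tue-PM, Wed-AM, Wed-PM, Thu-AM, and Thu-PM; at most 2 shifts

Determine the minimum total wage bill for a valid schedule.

€1250

Thu-PM can only be covered by Xiong, so that assignment is forced.
Picking the cheapest available picker for each shift independently would cost €880, but that ignores the shift limits.
An optimal schedule: Mon-AM→Jensen, Mon-PM→Yoon, Tue-AM→Fong, Tue-PM→Xiong, Wed-AM→Fong, Wed-PM→Larsen, Thu-AM→Yoon, Thu-PM→Xiong.
Total: 190 + 200 + 140 + 110 + 140 + 160 + 200 + 110 = €1250.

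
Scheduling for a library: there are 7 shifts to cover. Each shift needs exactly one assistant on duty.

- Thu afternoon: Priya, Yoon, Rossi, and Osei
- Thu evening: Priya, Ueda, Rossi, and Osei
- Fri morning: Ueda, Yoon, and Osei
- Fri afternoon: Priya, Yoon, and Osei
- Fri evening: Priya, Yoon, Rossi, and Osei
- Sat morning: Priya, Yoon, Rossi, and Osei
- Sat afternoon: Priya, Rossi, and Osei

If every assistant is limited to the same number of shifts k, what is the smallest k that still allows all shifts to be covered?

2

With 5 assistants and 7 worker-slots to fill, someone must work at least ⌈7/5⌉ = 2 shifts, so k ≥ 2.
k = 2 works: Thu afternoon→Yoon, Thu evening→Ueda, Fri morning→Ueda, Fri afternoon→Priya, Fri evening→Yoon, Sat morning→Rossi, Sat afternoon→Priya.
Loads: Priya 2, Ueda 2, Yoon 2, Rossi 1, Osei 0 — all ≤ 2.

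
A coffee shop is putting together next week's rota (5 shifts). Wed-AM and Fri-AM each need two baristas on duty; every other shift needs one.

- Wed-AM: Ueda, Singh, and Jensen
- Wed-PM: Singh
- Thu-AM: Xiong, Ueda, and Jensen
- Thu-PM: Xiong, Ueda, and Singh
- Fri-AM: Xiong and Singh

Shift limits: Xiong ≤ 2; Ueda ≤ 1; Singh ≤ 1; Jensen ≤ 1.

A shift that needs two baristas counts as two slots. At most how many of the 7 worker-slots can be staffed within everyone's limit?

5

Total capacity across all baristas is 2+1+1+1 = 5, and 7 slots are needed, so at most 5 can be filled.
An assignment achieving 5: Wed-AM→Ueda+Jensen, Wed-PM→Singh, Thu-AM→Xiong, Fri-AM→Xiong.
Loads: Xiong 2/2, Ueda 1/1, Singh 1/1, Jensen 1/1.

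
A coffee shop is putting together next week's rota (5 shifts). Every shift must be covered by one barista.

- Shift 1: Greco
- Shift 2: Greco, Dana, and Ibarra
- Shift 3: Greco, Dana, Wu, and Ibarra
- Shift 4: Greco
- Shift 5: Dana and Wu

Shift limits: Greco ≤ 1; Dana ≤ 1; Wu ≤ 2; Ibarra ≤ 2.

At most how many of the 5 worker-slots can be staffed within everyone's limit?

Total capacity across all baristas is 1+1+2+2 = 6, and 5 slots are needed, so at most 5 can be filled.
Shifts {Shift 1, Shift 4} need 2 slots but only Greco are available for them, supplying at most 1 — so at least 1 slot must go unfilled.
An assignment achieving 4: Shift 1→Greco, Shift 2→Ibarra, Shift 3→Wu, Shift 5→Dana.
Loads: Greco 1/1, Dana 1/1, Wu 1/2, Ibarra 1/2.

4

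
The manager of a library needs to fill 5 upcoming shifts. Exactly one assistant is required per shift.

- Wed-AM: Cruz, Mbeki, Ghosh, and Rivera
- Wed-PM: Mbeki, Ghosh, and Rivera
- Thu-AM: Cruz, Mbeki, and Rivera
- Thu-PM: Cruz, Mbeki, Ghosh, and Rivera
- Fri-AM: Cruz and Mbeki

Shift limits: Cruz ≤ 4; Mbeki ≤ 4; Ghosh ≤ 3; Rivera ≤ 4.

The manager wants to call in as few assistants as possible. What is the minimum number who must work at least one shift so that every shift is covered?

5 slots to fill and no one can take more than 4, so at least ⌈5/4⌉ = 2 assistants are needed.
Cruz and Mbeki alone can cover everything: Wed-AM→Cruz, Wed-PM→Mbeki, Thu-AM→Cruz, Thu-PM→Cruz, Fri-AM→Cruz.

2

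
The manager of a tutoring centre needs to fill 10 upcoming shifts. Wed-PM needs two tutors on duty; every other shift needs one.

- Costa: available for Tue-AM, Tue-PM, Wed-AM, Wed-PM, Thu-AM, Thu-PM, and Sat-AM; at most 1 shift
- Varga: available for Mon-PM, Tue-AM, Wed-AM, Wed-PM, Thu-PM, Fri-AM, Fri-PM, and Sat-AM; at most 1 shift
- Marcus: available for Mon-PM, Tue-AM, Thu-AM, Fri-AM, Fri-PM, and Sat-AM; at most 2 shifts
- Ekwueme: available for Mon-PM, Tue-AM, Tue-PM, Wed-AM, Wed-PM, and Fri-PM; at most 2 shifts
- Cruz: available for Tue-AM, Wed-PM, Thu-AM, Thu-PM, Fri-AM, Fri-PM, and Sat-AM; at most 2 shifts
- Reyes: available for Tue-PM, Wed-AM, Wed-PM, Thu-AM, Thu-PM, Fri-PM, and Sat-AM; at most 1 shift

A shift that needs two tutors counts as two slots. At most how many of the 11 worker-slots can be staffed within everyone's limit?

9

Total capacity across all tutors is 1+1+2+2+2+1 = 9, and 11 slots are needed, so at most 9 can be filled.
An assignment achieving 9: Mon-PM→Varga, Tue-AM→Ekwueme, Tue-PM→Costa, Wed-AM→Ekwueme, Wed-PM→Cruz+Reyes, Thu-AM→Marcus, Thu-PM→Cruz, Fri-AM→Marcus.
Loads: Costa 1/1, Varga 1/1, Marcus 2/2, Ekwueme 2/2, Cruz 2/2, Reyes 1/1.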